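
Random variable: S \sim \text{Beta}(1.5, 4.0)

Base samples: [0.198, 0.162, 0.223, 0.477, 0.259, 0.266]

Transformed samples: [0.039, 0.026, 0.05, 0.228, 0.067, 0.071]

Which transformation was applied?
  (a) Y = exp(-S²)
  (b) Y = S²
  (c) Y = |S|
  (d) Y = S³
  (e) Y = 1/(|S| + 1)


Checking option (b) Y = S²:
  S = 0.198 -> Y = 0.039 ✓
  S = 0.162 -> Y = 0.026 ✓
  S = 0.223 -> Y = 0.05 ✓
All samples match this transformation.

(b) S²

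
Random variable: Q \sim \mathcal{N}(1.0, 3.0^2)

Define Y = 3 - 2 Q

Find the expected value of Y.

For Y = -2Q + 3:
E[Y] = -2 * E[Q] + 3
E[Q] = 1.0 = 1
E[Y] = -2 * 1 + 3 = 1

1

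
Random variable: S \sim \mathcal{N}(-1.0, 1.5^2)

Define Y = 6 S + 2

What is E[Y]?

For Y = 6S + 2:
E[Y] = 6 * E[S] + 2
E[S] = -1.0 = -1
E[Y] = 6 * (-1) + 2 = -4

-4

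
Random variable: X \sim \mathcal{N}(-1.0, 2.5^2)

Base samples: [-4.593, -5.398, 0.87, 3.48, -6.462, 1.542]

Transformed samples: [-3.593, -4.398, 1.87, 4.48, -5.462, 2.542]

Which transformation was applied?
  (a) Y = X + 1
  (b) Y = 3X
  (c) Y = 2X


Checking option (a) Y = X + 1:
  X = -4.593 -> Y = -3.593 ✓
  X = -5.398 -> Y = -4.398 ✓
  X = 0.87 -> Y = 1.87 ✓
All samples match this transformation.

(a) X + 1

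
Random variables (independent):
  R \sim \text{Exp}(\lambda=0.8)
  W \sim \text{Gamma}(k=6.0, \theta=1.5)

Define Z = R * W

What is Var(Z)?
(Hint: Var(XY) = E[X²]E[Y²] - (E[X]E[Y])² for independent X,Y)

Var(XY) = E[X²]E[Y²] - (E[X]E[Y])²
E[R] = 1.25, Var(R) = 1.5625
E[W] = 9, Var(W) = 13.5
E[R²] = 1.5625 + 1.25² = 3.125
E[W²] = 13.5 + 9² = 94.5
Var(Z) = 3.125*94.5 - (1.25*9)²
= 295.3125 - 126.5625 = 168.75

168.75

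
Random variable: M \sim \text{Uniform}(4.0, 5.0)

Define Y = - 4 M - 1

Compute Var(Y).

For Y = aM + b: Var(Y) = a² * Var(M)
Var(M) = (5 - 4)^2/12 = 0.083333333
Var(Y) = (-4)² * 0.083333333 = 16 * 0.083333333 = 1.3333333

1.3333333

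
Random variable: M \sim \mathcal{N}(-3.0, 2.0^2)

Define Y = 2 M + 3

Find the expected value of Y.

For Y = 2M + 3:
E[Y] = 2 * E[M] + 3
E[M] = -3.0 = -3
E[Y] = 2 * (-3) + 3 = -3

-3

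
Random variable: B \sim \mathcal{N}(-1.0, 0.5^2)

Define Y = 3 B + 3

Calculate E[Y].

For Y = 3B + 3:
E[Y] = 3 * E[B] + 3
E[B] = -1.0 = -1
E[Y] = 3 * (-1) + 3 = 0

0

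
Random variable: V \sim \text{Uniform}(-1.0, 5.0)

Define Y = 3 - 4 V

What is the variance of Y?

For Y = aV + b: Var(Y) = a² * Var(V)
Var(V) = (5 + 1)^2/12 = 3
Var(Y) = (-4)² * 3 = 16 * 3 = 48

48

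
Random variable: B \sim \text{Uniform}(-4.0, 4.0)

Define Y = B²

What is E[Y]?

Using E[X²] = Var(X) + (E[X])²:
E[B] = 0
Var(B) = (4 + 4)^2/12 = 5.3333333
E[B²] = 5.3333333 + 0² = 5.3333333 + 0 = 5.3333333

5.3333333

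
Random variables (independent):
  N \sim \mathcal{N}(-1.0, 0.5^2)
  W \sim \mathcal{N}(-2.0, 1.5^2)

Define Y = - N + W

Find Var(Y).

For independent RVs: Var(aX + bY) = a²Var(X) + b²Var(Y)
Var(N) = 0.25
Var(W) = 2.25
Var(Y) = (-1)²*0.25 + 1²*2.25
= 1*0.25 + 1*2.25 = 2.5

2.5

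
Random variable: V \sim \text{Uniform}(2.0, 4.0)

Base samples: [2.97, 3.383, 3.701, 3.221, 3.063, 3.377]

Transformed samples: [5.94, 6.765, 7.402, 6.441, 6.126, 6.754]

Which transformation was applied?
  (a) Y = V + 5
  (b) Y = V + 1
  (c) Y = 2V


Checking option (c) Y = 2V:
  V = 2.97 -> Y = 5.94 ✓
  V = 3.383 -> Y = 6.765 ✓
  V = 3.701 -> Y = 7.402 ✓
All samples match this transformation.

(c) 2V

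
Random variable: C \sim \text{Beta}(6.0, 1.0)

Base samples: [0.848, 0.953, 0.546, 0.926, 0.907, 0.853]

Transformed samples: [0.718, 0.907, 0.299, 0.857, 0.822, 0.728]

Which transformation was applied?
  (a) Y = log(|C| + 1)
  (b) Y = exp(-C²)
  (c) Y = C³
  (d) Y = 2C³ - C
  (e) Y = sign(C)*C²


Checking option (e) Y = sign(C)*C²:
  C = 0.848 -> Y = 0.718 ✓
  C = 0.953 -> Y = 0.907 ✓
  C = 0.546 -> Y = 0.299 ✓
All samples match this transformation.

(e) sign(C)*C²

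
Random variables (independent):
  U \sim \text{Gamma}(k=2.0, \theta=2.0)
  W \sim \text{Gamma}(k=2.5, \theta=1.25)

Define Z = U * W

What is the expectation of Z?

For independent RVs: E[XY] = E[X]*E[Y]
E[U] = 4
E[W] = 3.125
E[Z] = 4 * 3.125 = 12.5

12.5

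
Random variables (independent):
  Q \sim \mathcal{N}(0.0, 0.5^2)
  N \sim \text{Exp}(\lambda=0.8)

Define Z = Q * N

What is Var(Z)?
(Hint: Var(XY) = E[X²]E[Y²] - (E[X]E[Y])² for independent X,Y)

Var(XY) = E[X²]E[Y²] - (E[X]E[Y])²
E[Q] = 0, Var(Q) = 0.25
E[N] = 1.25, Var(N) = 1.5625
E[Q²] = 0.25 + 0² = 0.25
E[N²] = 1.5625 + 1.25² = 3.125
Var(Z) = 0.25*3.125 - (0*1.25)²
= 0.78125 - 0 = 0.78125

0.78125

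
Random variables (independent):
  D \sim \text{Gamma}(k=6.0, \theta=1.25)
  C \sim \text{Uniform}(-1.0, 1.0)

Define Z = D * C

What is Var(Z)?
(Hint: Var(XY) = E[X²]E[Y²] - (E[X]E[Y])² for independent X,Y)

Var(XY) = E[X²]E[Y²] - (E[X]E[Y])²
E[D] = 7.5, Var(D) = 9.375
E[C] = 0, Var(C) = 0.33333333
E[D²] = 9.375 + 7.5² = 65.625
E[C²] = 0.33333333 + 0² = 0.33333333
Var(Z) = 65.625*0.33333333 - (7.5*0)²
= 21.875 - 0 = 21.875

21.875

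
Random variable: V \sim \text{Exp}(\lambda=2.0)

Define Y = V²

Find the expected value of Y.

Using E[X²] = Var(X) + (E[X])²:
E[V] = 0.5
Var(V) = 1/2.0^2 = 0.25
E[V²] = 0.25 + 0.5² = 0.25 + 0.25 = 0.5

0.5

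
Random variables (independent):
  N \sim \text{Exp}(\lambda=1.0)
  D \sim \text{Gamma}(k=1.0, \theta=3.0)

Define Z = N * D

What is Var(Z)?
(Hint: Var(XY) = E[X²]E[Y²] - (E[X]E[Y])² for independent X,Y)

Var(XY) = E[X²]E[Y²] - (E[X]E[Y])²
E[N] = 1, Var(N) = 1
E[D] = 3, Var(D) = 9
E[N²] = 1 + 1² = 2
E[D²] = 9 + 3² = 18
Var(Z) = 2*18 - (1*3)²
= 36 - 9 = 27

27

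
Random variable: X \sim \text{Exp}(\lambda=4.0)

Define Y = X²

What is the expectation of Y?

Using E[X²] = Var(X) + (E[X])²:
E[X] = 0.25
Var(X) = 1/4.0^2 = 0.0625
E[X²] = 0.0625 + 0.25² = 0.0625 + 0.0625 = 0.125

0.125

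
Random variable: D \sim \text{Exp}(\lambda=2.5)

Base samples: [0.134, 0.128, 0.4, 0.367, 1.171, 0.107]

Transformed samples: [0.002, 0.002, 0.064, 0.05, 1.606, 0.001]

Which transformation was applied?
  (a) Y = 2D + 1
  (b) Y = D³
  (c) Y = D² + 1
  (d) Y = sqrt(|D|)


Checking option (b) Y = D³:
  D = 0.134 -> Y = 0.002 ✓
  D = 0.128 -> Y = 0.002 ✓
  D = 0.4 -> Y = 0.064 ✓
All samples match this transformation.

(b) D³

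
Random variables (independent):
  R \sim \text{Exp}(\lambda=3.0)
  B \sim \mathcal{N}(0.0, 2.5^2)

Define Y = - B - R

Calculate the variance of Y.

For independent RVs: Var(aX + bY) = a²Var(X) + b²Var(Y)
Var(R) = 0.11111111
Var(B) = 6.25
Var(Y) = (-1)²*0.11111111 + (-1)²*6.25
= 1*0.11111111 + 1*6.25 = 6.3611111

6.3611111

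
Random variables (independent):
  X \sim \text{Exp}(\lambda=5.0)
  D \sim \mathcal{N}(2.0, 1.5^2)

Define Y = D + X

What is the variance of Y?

For independent RVs: Var(aX + bY) = a²Var(X) + b²Var(Y)
Var(X) = 0.04
Var(D) = 2.25
Var(Y) = 1²*0.04 + 1²*2.25
= 1*0.04 + 1*2.25 = 2.29

2.29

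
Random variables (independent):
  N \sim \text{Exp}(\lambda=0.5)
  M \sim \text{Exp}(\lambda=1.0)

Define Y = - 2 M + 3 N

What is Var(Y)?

For independent RVs: Var(aX + bY) = a²Var(X) + b²Var(Y)
Var(N) = 4
Var(M) = 1
Var(Y) = 3²*4 + (-2)²*1
= 9*4 + 4*1 = 40

40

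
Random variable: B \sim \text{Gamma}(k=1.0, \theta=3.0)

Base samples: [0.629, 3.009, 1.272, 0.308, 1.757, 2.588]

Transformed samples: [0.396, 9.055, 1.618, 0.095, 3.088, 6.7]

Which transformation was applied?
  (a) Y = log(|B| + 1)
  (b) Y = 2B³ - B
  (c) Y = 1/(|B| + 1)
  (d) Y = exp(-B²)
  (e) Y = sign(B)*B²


Checking option (e) Y = sign(B)*B²:
  B = 0.629 -> Y = 0.396 ✓
  B = 3.009 -> Y = 9.055 ✓
  B = 1.272 -> Y = 1.618 ✓
All samples match this transformation.

(e) sign(B)*B²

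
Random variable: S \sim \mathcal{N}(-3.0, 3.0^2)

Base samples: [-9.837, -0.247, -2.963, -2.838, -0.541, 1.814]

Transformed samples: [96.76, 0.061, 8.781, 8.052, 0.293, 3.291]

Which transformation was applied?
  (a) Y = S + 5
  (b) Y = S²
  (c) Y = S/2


Checking option (b) Y = S²:
  S = -9.837 -> Y = 96.76 ✓
  S = -0.247 -> Y = 0.061 ✓
  S = -2.963 -> Y = 8.781 ✓
All samples match this transformation.

(b) S²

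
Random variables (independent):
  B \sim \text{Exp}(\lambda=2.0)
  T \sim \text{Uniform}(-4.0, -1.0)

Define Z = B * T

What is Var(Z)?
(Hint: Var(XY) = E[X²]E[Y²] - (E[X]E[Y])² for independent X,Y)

Var(XY) = E[X²]E[Y²] - (E[X]E[Y])²
E[B] = 0.5, Var(B) = 0.25
E[T] = -2.5, Var(T) = 0.75
E[B²] = 0.25 + 0.5² = 0.5
E[T²] = 0.75 + (-2.5)² = 7
Var(Z) = 0.5*7 - (0.5*(-2.5))²
= 3.5 - 1.5625 = 1.9375

1.9375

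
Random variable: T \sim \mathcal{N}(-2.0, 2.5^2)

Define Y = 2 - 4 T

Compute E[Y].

For Y = -4T + 2:
E[Y] = -4 * E[T] + 2
E[T] = -2.0 = -2
E[Y] = -4 * (-2) + 2 = 10

10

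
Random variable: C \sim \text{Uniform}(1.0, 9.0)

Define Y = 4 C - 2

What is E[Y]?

For Y = 4C - 2:
E[Y] = 4 * E[C] - 2
E[C] = (1 + 9)/2 = 5
E[Y] = 4 * 5 - 2 = 18

18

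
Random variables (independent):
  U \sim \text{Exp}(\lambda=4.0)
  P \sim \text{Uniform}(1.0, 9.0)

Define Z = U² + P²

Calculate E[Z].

E[Z] = E[U²] + E[P²]
E[U²] = Var(U) + E[U]² = 0.0625 + 0.0625 = 0.125
E[P²] = Var(P) + E[P]² = 5.3333333 + 25 = 30.333333
E[Z] = 0.125 + 30.333333 = 30.458333

30.458333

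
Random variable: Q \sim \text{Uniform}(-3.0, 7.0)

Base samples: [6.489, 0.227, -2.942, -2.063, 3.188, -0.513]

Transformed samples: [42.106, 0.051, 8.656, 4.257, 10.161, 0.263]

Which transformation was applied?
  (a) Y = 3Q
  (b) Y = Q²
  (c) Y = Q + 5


Checking option (b) Y = Q²:
  Q = 6.489 -> Y = 42.106 ✓
  Q = 0.227 -> Y = 0.051 ✓
  Q = -2.942 -> Y = 8.656 ✓
All samples match this transformation.

(b) Q²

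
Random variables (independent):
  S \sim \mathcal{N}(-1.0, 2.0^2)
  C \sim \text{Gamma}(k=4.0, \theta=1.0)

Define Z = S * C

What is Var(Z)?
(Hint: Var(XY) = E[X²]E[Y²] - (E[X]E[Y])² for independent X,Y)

Var(XY) = E[X²]E[Y²] - (E[X]E[Y])²
E[S] = -1, Var(S) = 4
E[C] = 4, Var(C) = 4
E[S²] = 4 + (-1)² = 5
E[C²] = 4 + 4² = 20
Var(Z) = 5*20 - (-1*4)²
= 100 - 16 = 84

84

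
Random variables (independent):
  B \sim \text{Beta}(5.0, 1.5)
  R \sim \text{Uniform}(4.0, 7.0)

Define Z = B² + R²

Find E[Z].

E[Z] = E[B²] + E[R²]
E[B²] = Var(B) + E[B]² = 0.023668639 + 0.59171598 = 0.61538462
E[R²] = Var(R) + E[R]² = 0.75 + 30.25 = 31
E[Z] = 0.61538462 + 31 = 31.615385

31.615385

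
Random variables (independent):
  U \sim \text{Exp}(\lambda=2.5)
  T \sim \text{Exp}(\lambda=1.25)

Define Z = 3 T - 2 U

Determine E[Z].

E[Z] = -2*E[U] + 3*E[T]
E[U] = 0.4
E[T] = 0.8
E[Z] = -2*0.4 + 3*0.8 = 1.6

1.6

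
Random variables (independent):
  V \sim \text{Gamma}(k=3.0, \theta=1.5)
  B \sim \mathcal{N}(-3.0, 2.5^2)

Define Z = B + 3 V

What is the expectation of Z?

E[Z] = 3*E[V] + 1*E[B]
E[V] = 4.5
E[B] = -3
E[Z] = 3*4.5 + 1*(-3) = 10.5

10.5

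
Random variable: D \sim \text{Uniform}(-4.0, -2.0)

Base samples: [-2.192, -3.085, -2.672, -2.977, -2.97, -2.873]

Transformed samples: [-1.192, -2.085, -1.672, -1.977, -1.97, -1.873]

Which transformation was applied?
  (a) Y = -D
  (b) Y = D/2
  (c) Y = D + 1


Checking option (c) Y = D + 1:
  D = -2.192 -> Y = -1.192 ✓
  D = -3.085 -> Y = -2.085 ✓
  D = -2.672 -> Y = -1.672 ✓
All samples match this transformation.

(c) D + 1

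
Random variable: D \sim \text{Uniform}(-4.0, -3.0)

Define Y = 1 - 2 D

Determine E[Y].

For Y = -2D + 1:
E[Y] = -2 * E[D] + 1
E[D] = (-4 - 3)/2 = -3.5
E[Y] = -2 * (-3.5) + 1 = 8

8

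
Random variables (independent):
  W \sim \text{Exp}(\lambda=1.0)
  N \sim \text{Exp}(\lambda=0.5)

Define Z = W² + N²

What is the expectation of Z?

E[Z] = E[W²] + E[N²]
E[W²] = Var(W) + E[W]² = 1 + 1 = 2
E[N²] = Var(N) + E[N]² = 4 + 4 = 8
E[Z] = 2 + 8 = 10

10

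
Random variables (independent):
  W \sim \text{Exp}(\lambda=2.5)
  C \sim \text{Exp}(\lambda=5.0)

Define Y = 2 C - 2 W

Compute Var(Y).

For independent RVs: Var(aX + bY) = a²Var(X) + b²Var(Y)
Var(W) = 0.16
Var(C) = 0.04
Var(Y) = (-2)²*0.16 + 2²*0.04
= 4*0.16 + 4*0.04 = 0.8

0.8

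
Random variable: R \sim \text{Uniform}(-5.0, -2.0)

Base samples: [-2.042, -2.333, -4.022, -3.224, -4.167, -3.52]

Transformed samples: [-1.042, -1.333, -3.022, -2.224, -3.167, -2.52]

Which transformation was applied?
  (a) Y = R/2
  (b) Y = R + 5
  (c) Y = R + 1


Checking option (c) Y = R + 1:
  R = -2.042 -> Y = -1.042 ✓
  R = -2.333 -> Y = -1.333 ✓
  R = -4.022 -> Y = -3.022 ✓
All samples match this transformation.

(c) R + 1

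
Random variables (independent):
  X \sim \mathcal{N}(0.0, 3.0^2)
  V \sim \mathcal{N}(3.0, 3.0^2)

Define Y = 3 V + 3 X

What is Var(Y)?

For independent RVs: Var(aX + bY) = a²Var(X) + b²Var(Y)
Var(X) = 9
Var(V) = 9
Var(Y) = 3²*9 + 3²*9
= 9*9 + 9*9 = 162

162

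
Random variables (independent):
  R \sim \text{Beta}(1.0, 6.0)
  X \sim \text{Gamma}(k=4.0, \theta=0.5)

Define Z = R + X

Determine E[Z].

E[Z] = 1*E[R] + 1*E[X]
E[R] = 0.14285714
E[X] = 2
E[Z] = 1*0.14285714 + 1*2 = 2.1428571

2.1428571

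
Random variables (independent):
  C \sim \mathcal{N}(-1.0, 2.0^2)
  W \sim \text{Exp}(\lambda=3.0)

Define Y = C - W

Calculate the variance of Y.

For independent RVs: Var(aX + bY) = a²Var(X) + b²Var(Y)
Var(C) = 4
Var(W) = 0.11111111
Var(Y) = 1²*4 + (-1)²*0.11111111
= 1*4 + 1*0.11111111 = 4.1111111

4.1111111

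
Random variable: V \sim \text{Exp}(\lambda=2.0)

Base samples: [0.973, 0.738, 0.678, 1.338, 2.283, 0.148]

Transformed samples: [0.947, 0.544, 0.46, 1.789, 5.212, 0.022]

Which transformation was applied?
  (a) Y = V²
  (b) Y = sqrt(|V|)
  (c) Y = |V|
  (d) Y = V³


Checking option (a) Y = V²:
  V = 0.973 -> Y = 0.947 ✓
  V = 0.738 -> Y = 0.544 ✓
  V = 0.678 -> Y = 0.46 ✓
All samples match this transformation.

(a) V²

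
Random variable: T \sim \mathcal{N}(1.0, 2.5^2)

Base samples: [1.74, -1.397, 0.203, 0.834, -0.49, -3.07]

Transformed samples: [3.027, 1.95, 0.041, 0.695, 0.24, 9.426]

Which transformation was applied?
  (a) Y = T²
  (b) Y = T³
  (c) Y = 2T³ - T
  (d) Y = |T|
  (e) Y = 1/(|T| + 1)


Checking option (a) Y = T²:
  T = 1.74 -> Y = 3.027 ✓
  T = -1.397 -> Y = 1.95 ✓
  T = 0.203 -> Y = 0.041 ✓
All samples match this transformation.

(a) T²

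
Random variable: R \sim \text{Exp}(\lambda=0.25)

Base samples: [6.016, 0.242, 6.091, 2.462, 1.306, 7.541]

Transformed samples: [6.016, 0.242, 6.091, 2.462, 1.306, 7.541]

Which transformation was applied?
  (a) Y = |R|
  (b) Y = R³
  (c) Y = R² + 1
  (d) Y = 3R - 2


Checking option (a) Y = |R|:
  R = 6.016 -> Y = 6.016 ✓
  R = 0.242 -> Y = 0.242 ✓
  R = 6.091 -> Y = 6.091 ✓
All samples match this transformation.

(a) |R|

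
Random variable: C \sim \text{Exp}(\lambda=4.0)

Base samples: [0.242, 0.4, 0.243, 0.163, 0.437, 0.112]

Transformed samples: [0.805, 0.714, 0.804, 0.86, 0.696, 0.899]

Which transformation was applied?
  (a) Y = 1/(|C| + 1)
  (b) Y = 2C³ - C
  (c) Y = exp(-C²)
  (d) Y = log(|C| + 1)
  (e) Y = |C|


Checking option (a) Y = 1/(|C| + 1):
  C = 0.242 -> Y = 0.805 ✓
  C = 0.4 -> Y = 0.714 ✓
  C = 0.243 -> Y = 0.804 ✓
All samples match this transformation.

(a) 1/(|C| + 1)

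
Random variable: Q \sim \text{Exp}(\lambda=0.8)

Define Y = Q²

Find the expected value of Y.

Using E[X²] = Var(X) + (E[X])²:
E[Q] = 1.25
Var(Q) = 1/0.8^2 = 1.5625
E[Q²] = 1.5625 + 1.25² = 1.5625 + 1.5625 = 3.125

3.125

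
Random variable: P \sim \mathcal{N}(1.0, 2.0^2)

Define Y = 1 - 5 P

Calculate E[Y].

For Y = -5P + 1:
E[Y] = -5 * E[P] + 1
E[P] = 1.0 = 1
E[Y] = -5 * 1 + 1 = -4

-4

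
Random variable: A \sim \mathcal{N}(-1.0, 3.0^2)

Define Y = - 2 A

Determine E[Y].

For Y = -2A:
E[Y] = -2 * E[A]
E[A] = -1.0 = -1
E[Y] = -2 * (-1) = 2

2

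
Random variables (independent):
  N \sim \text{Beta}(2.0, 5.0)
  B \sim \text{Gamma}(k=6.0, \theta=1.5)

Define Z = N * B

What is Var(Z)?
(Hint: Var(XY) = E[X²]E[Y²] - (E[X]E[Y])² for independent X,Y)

Var(XY) = E[X²]E[Y²] - (E[X]E[Y])²
E[N] = 0.28571429, Var(N) = 0.025510204
E[B] = 9, Var(B) = 13.5
E[N²] = 0.025510204 + 0.28571429² = 0.10714286
E[B²] = 13.5 + 9² = 94.5
Var(Z) = 0.10714286*94.5 - (0.28571429*9)²
= 10.125 - 6.6122449 = 3.5127551

3.5127551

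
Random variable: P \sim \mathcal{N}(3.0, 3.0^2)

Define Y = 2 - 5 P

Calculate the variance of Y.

For Y = aP + b: Var(Y) = a² * Var(P)
Var(P) = 3.0^2 = 9
Var(Y) = (-5)² * 9 = 25 * 9 = 225

225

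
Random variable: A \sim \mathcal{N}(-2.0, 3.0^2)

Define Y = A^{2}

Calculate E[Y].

E[Y] = 1*E[A²]
E[A] = -2
E[A²] = Var(A) + (E[A])² = 9 + 4 = 13
E[Y] = 1*13 = 13

13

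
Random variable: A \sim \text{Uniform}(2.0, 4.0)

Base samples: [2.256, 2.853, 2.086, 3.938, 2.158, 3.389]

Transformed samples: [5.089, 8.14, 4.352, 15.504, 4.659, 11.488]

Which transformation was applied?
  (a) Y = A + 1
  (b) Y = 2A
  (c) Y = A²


Checking option (c) Y = A²:
  A = 2.256 -> Y = 5.089 ✓
  A = 2.853 -> Y = 8.14 ✓
  A = 2.086 -> Y = 4.352 ✓
All samples match this transformation.

(c) A²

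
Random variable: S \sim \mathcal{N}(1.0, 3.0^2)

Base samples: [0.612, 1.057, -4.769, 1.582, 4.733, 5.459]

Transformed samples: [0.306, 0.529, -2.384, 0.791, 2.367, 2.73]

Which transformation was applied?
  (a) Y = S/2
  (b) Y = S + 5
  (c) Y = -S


Checking option (a) Y = S/2:
  S = 0.612 -> Y = 0.306 ✓
  S = 1.057 -> Y = 0.529 ✓
  S = -4.769 -> Y = -2.384 ✓
All samples match this transformation.

(a) S/2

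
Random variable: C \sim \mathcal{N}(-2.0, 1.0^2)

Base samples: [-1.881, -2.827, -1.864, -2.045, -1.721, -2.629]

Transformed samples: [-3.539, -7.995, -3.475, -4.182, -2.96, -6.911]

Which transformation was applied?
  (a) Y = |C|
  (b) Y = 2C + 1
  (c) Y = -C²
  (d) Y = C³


Checking option (c) Y = -C²:
  C = -1.881 -> Y = -3.539 ✓
  C = -2.827 -> Y = -7.995 ✓
  C = -1.864 -> Y = -3.475 ✓
All samples match this transformation.

(c) -C²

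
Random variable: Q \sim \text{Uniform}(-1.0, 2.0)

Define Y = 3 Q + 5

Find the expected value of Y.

For Y = 3Q + 5:
E[Y] = 3 * E[Q] + 5
E[Q] = (-1 + 2)/2 = 0.5
E[Y] = 3 * 0.5 + 5 = 6.5

6.5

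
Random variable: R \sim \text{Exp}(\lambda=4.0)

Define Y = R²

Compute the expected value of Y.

E[R²] = Var(R) + (E[R])² = 0.0625 + 0.0625 = 0.125

0.125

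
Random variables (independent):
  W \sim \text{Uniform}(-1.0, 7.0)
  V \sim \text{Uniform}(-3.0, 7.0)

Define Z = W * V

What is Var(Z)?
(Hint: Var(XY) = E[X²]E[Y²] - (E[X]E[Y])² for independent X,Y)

Var(XY) = E[X²]E[Y²] - (E[X]E[Y])²
E[W] = 3, Var(W) = 5.3333333
E[V] = 2, Var(V) = 8.3333333
E[W²] = 5.3333333 + 3² = 14.333333
E[V²] = 8.3333333 + 2² = 12.333333
Var(Z) = 14.333333*12.333333 - (3*2)²
= 176.77778 - 36 = 140.77778

140.77778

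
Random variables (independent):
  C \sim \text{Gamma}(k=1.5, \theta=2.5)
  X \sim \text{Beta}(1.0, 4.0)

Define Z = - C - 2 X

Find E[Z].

E[Z] = -1*E[C] - 2*E[X]
E[C] = 3.75
E[X] = 0.2
E[Z] = -1*3.75 - 2*0.2 = -4.15

-4.15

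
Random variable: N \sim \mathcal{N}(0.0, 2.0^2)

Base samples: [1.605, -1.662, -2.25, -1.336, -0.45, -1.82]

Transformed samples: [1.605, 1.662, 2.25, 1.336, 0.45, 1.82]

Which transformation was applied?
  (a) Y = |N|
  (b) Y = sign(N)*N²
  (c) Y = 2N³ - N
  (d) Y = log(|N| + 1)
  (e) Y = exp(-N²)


Checking option (a) Y = |N|:
  N = 1.605 -> Y = 1.605 ✓
  N = -1.662 -> Y = 1.662 ✓
  N = -2.25 -> Y = 2.25 ✓
All samples match this transformation.

(a) |N|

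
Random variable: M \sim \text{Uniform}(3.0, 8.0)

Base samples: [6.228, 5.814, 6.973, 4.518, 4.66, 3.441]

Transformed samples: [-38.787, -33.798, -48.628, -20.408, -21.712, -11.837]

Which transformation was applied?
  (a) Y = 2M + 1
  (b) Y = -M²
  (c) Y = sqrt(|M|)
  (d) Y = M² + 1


Checking option (b) Y = -M²:
  M = 6.228 -> Y = -38.787 ✓
  M = 5.814 -> Y = -33.798 ✓
  M = 6.973 -> Y = -48.628 ✓
All samples match this transformation.

(b) -M²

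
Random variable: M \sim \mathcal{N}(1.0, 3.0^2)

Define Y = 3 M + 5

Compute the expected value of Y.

For Y = 3M + 5:
E[Y] = 3 * E[M] + 5
E[M] = 1.0 = 1
E[Y] = 3 * 1 + 5 = 8

8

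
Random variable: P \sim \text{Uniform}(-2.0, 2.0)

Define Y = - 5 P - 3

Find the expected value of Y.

For Y = -5P - 3:
E[Y] = -5 * E[P] - 3
E[P] = (-2 + 2)/2 = 0
E[Y] = -5 * 0 - 3 = -3

-3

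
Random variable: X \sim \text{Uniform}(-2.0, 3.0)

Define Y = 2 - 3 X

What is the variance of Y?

For Y = aX + b: Var(Y) = a² * Var(X)
Var(X) = (3 + 2)^2/12 = 2.0833333
Var(Y) = (-3)² * 2.0833333 = 9 * 2.0833333 = 18.75

18.75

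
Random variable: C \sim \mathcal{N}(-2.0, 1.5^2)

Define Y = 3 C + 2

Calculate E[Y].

For Y = 3C + 2:
E[Y] = 3 * E[C] + 2
E[C] = -2.0 = -2
E[Y] = 3 * (-2) + 2 = -4

-4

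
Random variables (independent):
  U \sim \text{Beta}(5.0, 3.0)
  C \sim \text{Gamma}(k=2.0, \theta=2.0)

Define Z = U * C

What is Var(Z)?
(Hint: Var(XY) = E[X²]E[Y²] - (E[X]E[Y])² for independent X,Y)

Var(XY) = E[X²]E[Y²] - (E[X]E[Y])²
E[U] = 0.625, Var(U) = 0.026041667
E[C] = 4, Var(C) = 8
E[U²] = 0.026041667 + 0.625² = 0.41666667
E[C²] = 8 + 4² = 24
Var(Z) = 0.41666667*24 - (0.625*4)²
= 10 - 6.25 = 3.75

3.75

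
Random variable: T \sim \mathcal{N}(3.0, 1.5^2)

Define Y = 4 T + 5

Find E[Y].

For Y = 4T + 5:
E[Y] = 4 * E[T] + 5
E[T] = 3.0 = 3
E[Y] = 4 * 3 + 5 = 17

17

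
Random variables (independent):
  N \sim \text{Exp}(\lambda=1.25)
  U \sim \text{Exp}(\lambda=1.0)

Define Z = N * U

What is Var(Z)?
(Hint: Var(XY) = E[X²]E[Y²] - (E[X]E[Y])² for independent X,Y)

Var(XY) = E[X²]E[Y²] - (E[X]E[Y])²
E[N] = 0.8, Var(N) = 0.64
E[U] = 1, Var(U) = 1
E[N²] = 0.64 + 0.8² = 1.28
E[U²] = 1 + 1² = 2
Var(Z) = 1.28*2 - (0.8*1)²
= 2.56 - 0.64 = 1.92

1.92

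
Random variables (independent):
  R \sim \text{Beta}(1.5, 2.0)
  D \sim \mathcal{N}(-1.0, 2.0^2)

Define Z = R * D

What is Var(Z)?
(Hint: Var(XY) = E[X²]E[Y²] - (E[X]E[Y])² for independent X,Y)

Var(XY) = E[X²]E[Y²] - (E[X]E[Y])²
E[R] = 0.42857143, Var(R) = 0.054421769
E[D] = -1, Var(D) = 4
E[R²] = 0.054421769 + 0.42857143² = 0.23809524
E[D²] = 4 + (-1)² = 5
Var(Z) = 0.23809524*5 - (0.42857143*(-1))²
= 1.1904762 - 0.18367347 = 1.0068027

1.0068027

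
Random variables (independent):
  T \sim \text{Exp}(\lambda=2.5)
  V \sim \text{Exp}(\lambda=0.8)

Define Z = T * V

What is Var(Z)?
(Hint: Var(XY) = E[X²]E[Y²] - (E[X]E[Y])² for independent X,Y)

Var(XY) = E[X²]E[Y²] - (E[X]E[Y])²
E[T] = 0.4, Var(T) = 0.16
E[V] = 1.25, Var(V) = 1.5625
E[T²] = 0.16 + 0.4² = 0.32
E[V²] = 1.5625 + 1.25² = 3.125
Var(Z) = 0.32*3.125 - (0.4*1.25)²
= 1 - 0.25 = 0.75

0.75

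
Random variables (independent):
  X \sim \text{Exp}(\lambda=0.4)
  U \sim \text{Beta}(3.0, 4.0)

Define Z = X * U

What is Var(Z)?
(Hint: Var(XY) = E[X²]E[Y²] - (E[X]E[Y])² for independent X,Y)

Var(XY) = E[X²]E[Y²] - (E[X]E[Y])²
E[X] = 2.5, Var(X) = 6.25
E[U] = 0.42857143, Var(U) = 0.030612245
E[X²] = 6.25 + 2.5² = 12.5
E[U²] = 0.030612245 + 0.42857143² = 0.21428571
Var(Z) = 12.5*0.21428571 - (2.5*0.42857143)²
= 2.6785714 - 1.1479592 = 1.5306122

1.5306122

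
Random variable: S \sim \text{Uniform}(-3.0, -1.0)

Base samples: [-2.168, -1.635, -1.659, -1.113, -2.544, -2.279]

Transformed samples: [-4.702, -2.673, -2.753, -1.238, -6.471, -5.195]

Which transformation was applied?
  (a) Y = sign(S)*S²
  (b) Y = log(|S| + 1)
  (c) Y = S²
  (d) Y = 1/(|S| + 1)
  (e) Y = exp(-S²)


Checking option (a) Y = sign(S)*S²:
  S = -2.168 -> Y = -4.702 ✓
  S = -1.635 -> Y = -2.673 ✓
  S = -1.659 -> Y = -2.753 ✓
All samples match this transformation.

(a) sign(S)*S²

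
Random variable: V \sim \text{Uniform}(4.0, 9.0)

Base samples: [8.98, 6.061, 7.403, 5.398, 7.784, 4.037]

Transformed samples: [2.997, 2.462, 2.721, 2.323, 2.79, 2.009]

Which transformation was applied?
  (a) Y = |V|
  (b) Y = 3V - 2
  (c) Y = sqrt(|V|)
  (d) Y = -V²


Checking option (c) Y = sqrt(|V|):
  V = 8.98 -> Y = 2.997 ✓
  V = 6.061 -> Y = 2.462 ✓
  V = 7.403 -> Y = 2.721 ✓
All samples match this transformation.

(c) sqrt(|V|)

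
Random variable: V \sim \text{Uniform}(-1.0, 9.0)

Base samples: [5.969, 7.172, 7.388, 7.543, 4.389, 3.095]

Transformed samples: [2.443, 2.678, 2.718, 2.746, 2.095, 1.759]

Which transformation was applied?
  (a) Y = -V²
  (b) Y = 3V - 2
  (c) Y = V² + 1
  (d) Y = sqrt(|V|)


Checking option (d) Y = sqrt(|V|):
  V = 5.969 -> Y = 2.443 ✓
  V = 7.172 -> Y = 2.678 ✓
  V = 7.388 -> Y = 2.718 ✓
All samples match this transformation.

(d) sqrt(|V|)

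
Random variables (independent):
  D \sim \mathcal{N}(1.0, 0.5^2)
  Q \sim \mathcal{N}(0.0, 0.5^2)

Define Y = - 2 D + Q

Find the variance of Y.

For independent RVs: Var(aX + bY) = a²Var(X) + b²Var(Y)
Var(D) = 0.25
Var(Q) = 0.25
Var(Y) = (-2)²*0.25 + 1²*0.25
= 4*0.25 + 1*0.25 = 1.25

1.25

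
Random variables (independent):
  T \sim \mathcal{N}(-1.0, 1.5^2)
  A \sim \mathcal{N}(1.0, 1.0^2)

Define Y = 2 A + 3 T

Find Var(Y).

For independent RVs: Var(aX + bY) = a²Var(X) + b²Var(Y)
Var(T) = 2.25
Var(A) = 1
Var(Y) = 3²*2.25 + 2²*1
= 9*2.25 + 4*1 = 24.25

24.25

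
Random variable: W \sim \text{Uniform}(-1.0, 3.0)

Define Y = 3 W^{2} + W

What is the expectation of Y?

E[Y] = 3*E[W²] + 1*E[W]
E[W] = 1
E[W²] = Var(W) + (E[W])² = 1.3333333 + 1 = 2.3333333
E[Y] = 3*2.3333333 + 1*1 = 8

8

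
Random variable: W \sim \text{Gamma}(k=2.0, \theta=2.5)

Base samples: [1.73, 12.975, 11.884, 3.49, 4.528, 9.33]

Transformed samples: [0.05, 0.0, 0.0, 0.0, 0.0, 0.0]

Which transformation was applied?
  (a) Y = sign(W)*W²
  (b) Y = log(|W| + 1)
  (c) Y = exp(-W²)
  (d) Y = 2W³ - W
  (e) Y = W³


Checking option (c) Y = exp(-W²):
  W = 1.73 -> Y = 0.05 ✓
  W = 12.975 -> Y = 0.0 ✓
  W = 11.884 -> Y = 0.0 ✓
All samples match this transformation.

(c) exp(-W²)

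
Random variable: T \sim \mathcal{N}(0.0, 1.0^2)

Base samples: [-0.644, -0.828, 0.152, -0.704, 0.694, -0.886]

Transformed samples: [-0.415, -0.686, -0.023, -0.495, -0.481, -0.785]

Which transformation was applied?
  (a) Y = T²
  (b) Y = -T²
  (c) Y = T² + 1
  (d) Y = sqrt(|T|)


Checking option (b) Y = -T²:
  T = -0.644 -> Y = -0.415 ✓
  T = -0.828 -> Y = -0.686 ✓
  T = 0.152 -> Y = -0.023 ✓
All samples match this transformation.

(b) -T²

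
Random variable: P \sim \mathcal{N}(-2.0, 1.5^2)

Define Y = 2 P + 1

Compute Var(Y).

For Y = aP + b: Var(Y) = a² * Var(P)
Var(P) = 1.5^2 = 2.25
Var(Y) = 2² * 2.25 = 4 * 2.25 = 9

9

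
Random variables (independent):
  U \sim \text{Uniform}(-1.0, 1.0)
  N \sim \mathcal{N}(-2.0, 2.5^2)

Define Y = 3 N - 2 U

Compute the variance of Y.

For independent RVs: Var(aX + bY) = a²Var(X) + b²Var(Y)
Var(U) = 0.33333333
Var(N) = 6.25
Var(Y) = (-2)²*0.33333333 + 3²*6.25
= 4*0.33333333 + 9*6.25 = 57.583333

57.583333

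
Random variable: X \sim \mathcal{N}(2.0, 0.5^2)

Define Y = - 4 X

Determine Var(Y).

For Y = aX + b: Var(Y) = a² * Var(X)
Var(X) = 0.5^2 = 0.25
Var(Y) = (-4)² * 0.25 = 16 * 0.25 = 4

4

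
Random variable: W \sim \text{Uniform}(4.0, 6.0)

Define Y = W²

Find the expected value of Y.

Using E[X²] = Var(X) + (E[X])²:
E[W] = 5
Var(W) = (6 - 4)^2/12 = 0.33333333
E[W²] = 0.33333333 + 5² = 0.33333333 + 25 = 25.333333

25.333333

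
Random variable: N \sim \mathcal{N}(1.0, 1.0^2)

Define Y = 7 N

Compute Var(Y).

For Y = aN + b: Var(Y) = a² * Var(N)
Var(N) = 1.0^2 = 1
Var(Y) = 7² * 1 = 49 * 1 = 49

49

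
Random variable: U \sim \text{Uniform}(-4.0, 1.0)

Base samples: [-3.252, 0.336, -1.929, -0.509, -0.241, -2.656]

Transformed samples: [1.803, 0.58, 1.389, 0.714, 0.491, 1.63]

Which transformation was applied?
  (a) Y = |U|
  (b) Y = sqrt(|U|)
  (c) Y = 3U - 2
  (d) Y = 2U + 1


Checking option (b) Y = sqrt(|U|):
  U = -3.252 -> Y = 1.803 ✓
  U = 0.336 -> Y = 0.58 ✓
  U = -1.929 -> Y = 1.389 ✓
All samples match this transformation.

(b) sqrt(|U|)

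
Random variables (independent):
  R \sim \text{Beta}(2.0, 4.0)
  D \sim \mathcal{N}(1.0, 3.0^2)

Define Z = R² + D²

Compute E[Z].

E[Z] = E[R²] + E[D²]
E[R²] = Var(R) + E[R]² = 0.031746032 + 0.11111111 = 0.14285714
E[D²] = Var(D) + E[D]² = 9 + 1 = 10
E[Z] = 0.14285714 + 10 = 10.142857

10.142857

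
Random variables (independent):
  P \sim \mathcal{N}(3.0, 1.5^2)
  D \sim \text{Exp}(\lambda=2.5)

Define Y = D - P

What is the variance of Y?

For independent RVs: Var(aX + bY) = a²Var(X) + b²Var(Y)
Var(P) = 2.25
Var(D) = 0.16
Var(Y) = (-1)²*2.25 + 1²*0.16
= 1*2.25 + 1*0.16 = 2.41

2.41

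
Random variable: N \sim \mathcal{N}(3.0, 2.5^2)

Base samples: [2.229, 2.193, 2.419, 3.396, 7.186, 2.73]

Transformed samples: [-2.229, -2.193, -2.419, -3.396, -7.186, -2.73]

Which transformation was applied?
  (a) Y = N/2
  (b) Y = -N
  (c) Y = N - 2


Checking option (b) Y = -N:
  N = 2.229 -> Y = -2.229 ✓
  N = 2.193 -> Y = -2.193 ✓
  N = 2.419 -> Y = -2.419 ✓
All samples match this transformation.

(b) -N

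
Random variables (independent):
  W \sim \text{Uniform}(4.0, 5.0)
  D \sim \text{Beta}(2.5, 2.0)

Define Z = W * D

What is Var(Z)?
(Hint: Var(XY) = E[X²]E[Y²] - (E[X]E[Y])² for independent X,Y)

Var(XY) = E[X²]E[Y²] - (E[X]E[Y])²
E[W] = 4.5, Var(W) = 0.083333333
E[D] = 0.55555556, Var(D) = 0.044893378
E[W²] = 0.083333333 + 4.5² = 20.333333
E[D²] = 0.044893378 + 0.55555556² = 0.35353535
Var(Z) = 20.333333*0.35353535 - (4.5*0.55555556)²
= 7.1885522 - 6.25 = 0.93855219

0.93855219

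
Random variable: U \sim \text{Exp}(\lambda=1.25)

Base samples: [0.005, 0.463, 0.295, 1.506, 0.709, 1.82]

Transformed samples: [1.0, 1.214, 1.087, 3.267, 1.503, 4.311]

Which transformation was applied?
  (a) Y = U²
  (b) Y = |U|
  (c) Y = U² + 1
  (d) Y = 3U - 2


Checking option (c) Y = U² + 1:
  U = 0.005 -> Y = 1.0 ✓
  U = 0.463 -> Y = 1.214 ✓
  U = 0.295 -> Y = 1.087 ✓
All samples match this transformation.

(c) U² + 1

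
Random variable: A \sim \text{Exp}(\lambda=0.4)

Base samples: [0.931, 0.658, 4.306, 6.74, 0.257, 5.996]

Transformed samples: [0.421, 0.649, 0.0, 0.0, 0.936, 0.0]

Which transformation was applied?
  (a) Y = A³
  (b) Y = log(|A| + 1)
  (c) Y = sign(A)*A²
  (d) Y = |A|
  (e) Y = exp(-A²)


Checking option (e) Y = exp(-A²):
  A = 0.931 -> Y = 0.421 ✓
  A = 0.658 -> Y = 0.649 ✓
  A = 4.306 -> Y = 0.0 ✓
All samples match this transformation.

(e) exp(-A²)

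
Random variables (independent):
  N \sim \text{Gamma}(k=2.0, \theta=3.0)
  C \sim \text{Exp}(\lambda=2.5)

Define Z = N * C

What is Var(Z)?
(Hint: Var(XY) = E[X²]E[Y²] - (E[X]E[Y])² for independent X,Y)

Var(XY) = E[X²]E[Y²] - (E[X]E[Y])²
E[N] = 6, Var(N) = 18
E[C] = 0.4, Var(C) = 0.16
E[N²] = 18 + 6² = 54
E[C²] = 0.16 + 0.4² = 0.32
Var(Z) = 54*0.32 - (6*0.4)²
= 17.28 - 5.76 = 11.52

11.52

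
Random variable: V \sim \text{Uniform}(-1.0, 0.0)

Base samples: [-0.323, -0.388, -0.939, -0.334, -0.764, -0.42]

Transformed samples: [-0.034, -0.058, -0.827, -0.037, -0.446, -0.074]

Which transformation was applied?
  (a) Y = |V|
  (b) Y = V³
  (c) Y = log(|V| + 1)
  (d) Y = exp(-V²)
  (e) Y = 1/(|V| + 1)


Checking option (b) Y = V³:
  V = -0.323 -> Y = -0.034 ✓
  V = -0.388 -> Y = -0.058 ✓
  V = -0.939 -> Y = -0.827 ✓
All samples match this transformation.

(b) V³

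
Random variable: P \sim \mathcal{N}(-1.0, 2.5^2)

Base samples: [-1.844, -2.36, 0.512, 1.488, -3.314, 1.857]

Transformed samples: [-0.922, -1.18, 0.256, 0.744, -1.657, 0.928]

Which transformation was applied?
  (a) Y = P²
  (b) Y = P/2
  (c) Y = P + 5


Checking option (b) Y = P/2:
  P = -1.844 -> Y = -0.922 ✓
  P = -2.36 -> Y = -1.18 ✓
  P = 0.512 -> Y = 0.256 ✓
All samples match this transformation.

(b) P/2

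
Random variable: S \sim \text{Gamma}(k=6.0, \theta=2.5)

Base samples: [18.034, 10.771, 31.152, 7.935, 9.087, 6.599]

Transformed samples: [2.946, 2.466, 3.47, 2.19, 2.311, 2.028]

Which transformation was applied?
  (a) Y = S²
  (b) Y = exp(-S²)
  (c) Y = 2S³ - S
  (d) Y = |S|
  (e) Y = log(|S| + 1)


Checking option (e) Y = log(|S| + 1):
  S = 18.034 -> Y = 2.946 ✓
  S = 10.771 -> Y = 2.466 ✓
  S = 31.152 -> Y = 3.47 ✓
All samples match this transformation.

(e) log(|S| + 1)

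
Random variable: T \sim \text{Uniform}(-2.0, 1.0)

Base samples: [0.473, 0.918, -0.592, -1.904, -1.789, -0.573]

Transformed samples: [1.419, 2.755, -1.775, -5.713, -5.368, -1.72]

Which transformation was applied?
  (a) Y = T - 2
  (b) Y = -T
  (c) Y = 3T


Checking option (c) Y = 3T:
  T = 0.473 -> Y = 1.419 ✓
  T = 0.918 -> Y = 2.755 ✓
  T = -0.592 -> Y = -1.775 ✓
All samples match this transformation.

(c) 3T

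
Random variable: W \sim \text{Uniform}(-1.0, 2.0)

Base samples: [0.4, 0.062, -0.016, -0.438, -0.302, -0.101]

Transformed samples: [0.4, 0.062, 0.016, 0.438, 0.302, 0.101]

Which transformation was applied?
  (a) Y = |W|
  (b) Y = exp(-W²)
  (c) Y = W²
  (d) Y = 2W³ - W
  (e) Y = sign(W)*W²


Checking option (a) Y = |W|:
  W = 0.4 -> Y = 0.4 ✓
  W = 0.062 -> Y = 0.062 ✓
  W = -0.016 -> Y = 0.016 ✓
All samples match this transformation.

(a) |W|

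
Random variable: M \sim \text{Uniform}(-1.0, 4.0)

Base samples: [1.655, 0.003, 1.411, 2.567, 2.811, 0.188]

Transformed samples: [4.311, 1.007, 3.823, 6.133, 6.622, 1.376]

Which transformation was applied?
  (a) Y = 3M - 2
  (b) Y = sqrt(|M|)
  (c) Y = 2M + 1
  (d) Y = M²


Checking option (c) Y = 2M + 1:
  M = 1.655 -> Y = 4.311 ✓
  M = 0.003 -> Y = 1.007 ✓
  M = 1.411 -> Y = 3.823 ✓
All samples match this transformation.

(c) 2M + 1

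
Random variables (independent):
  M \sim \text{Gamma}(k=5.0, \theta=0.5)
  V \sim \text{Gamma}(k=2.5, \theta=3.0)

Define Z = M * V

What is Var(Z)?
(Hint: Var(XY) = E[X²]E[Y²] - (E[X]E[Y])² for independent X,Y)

Var(XY) = E[X²]E[Y²] - (E[X]E[Y])²
E[M] = 2.5, Var(M) = 1.25
E[V] = 7.5, Var(V) = 22.5
E[M²] = 1.25 + 2.5² = 7.5
E[V²] = 22.5 + 7.5² = 78.75
Var(Z) = 7.5*78.75 - (2.5*7.5)²
= 590.625 - 351.5625 = 239.0625

239.0625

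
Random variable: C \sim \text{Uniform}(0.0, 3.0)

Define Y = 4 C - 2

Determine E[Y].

For Y = 4C - 2:
E[Y] = 4 * E[C] - 2
E[C] = (0 + 3)/2 = 1.5
E[Y] = 4 * 1.5 - 2 = 4

4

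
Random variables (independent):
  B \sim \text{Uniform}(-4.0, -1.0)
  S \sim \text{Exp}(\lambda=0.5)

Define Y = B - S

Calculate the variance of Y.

For independent RVs: Var(aX + bY) = a²Var(X) + b²Var(Y)
Var(B) = 0.75
Var(S) = 4
Var(Y) = 1²*0.75 + (-1)²*4
= 1*0.75 + 1*4 = 4.75

4.75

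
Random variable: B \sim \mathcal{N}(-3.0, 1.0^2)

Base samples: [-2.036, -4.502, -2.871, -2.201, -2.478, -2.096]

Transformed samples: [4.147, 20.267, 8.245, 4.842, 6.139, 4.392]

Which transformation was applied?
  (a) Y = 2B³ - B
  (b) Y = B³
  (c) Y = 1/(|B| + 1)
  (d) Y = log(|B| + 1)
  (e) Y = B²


Checking option (e) Y = B²:
  B = -2.036 -> Y = 4.147 ✓
  B = -4.502 -> Y = 20.267 ✓
  B = -2.871 -> Y = 8.245 ✓
All samples match this transformation.

(e) B²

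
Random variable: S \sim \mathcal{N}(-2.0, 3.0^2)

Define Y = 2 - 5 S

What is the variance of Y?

For Y = aS + b: Var(Y) = a² * Var(S)
Var(S) = 3.0^2 = 9
Var(Y) = (-5)² * 9 = 25 * 9 = 225

225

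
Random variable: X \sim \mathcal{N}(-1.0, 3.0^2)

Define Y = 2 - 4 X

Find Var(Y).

For Y = aX + b: Var(Y) = a² * Var(X)
Var(X) = 3.0^2 = 9
Var(Y) = (-4)² * 9 = 16 * 9 = 144

144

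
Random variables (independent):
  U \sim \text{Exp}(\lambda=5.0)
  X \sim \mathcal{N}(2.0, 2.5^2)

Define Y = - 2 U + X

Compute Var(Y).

For independent RVs: Var(aX + bY) = a²Var(X) + b²Var(Y)
Var(U) = 0.04
Var(X) = 6.25
Var(Y) = (-2)²*0.04 + 1²*6.25
= 4*0.04 + 1*6.25 = 6.41

6.41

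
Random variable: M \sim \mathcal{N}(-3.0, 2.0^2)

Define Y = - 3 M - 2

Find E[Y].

For Y = -3M - 2:
E[Y] = -3 * E[M] - 2
E[M] = -3.0 = -3
E[Y] = -3 * (-3) - 2 = 7

7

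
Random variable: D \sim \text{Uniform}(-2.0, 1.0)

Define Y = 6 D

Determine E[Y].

For Y = 6D:
E[Y] = 6 * E[D]
E[D] = (-2 + 1)/2 = -0.5
E[Y] = 6 * (-0.5) = -3

-3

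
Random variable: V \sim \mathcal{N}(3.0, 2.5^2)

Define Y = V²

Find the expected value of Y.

Using E[X²] = Var(X) + (E[X])²:
E[V] = 3
Var(V) = 2.5^2 = 6.25
E[V²] = 6.25 + 3² = 6.25 + 9 = 15.25

15.25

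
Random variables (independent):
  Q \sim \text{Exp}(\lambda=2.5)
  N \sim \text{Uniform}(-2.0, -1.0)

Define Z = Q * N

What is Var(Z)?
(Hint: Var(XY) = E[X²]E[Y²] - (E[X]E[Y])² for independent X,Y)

Var(XY) = E[X²]E[Y²] - (E[X]E[Y])²
E[Q] = 0.4, Var(Q) = 0.16
E[N] = -1.5, Var(N) = 0.083333333
E[Q²] = 0.16 + 0.4² = 0.32
E[N²] = 0.083333333 + (-1.5)² = 2.3333333
Var(Z) = 0.32*2.3333333 - (0.4*(-1.5))²
= 0.74666667 - 0.36 = 0.38666667

0.38666667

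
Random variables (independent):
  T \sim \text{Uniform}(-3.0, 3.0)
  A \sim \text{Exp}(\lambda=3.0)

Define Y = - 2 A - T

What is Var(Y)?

For independent RVs: Var(aX + bY) = a²Var(X) + b²Var(Y)
Var(T) = 3
Var(A) = 0.11111111
Var(Y) = (-1)²*3 + (-2)²*0.11111111
= 1*3 + 4*0.11111111 = 3.4444444

3.4444444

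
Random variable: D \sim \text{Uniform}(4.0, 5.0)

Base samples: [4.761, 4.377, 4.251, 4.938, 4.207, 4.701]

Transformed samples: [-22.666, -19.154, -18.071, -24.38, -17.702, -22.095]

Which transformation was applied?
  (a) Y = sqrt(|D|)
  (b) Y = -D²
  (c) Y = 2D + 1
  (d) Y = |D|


Checking option (b) Y = -D²:
  D = 4.761 -> Y = -22.666 ✓
  D = 4.377 -> Y = -19.154 ✓
  D = 4.251 -> Y = -18.071 ✓
All samples match this transformation.

(b) -D²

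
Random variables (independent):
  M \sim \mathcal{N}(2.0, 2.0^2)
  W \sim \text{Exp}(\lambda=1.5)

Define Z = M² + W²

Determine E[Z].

E[Z] = E[M²] + E[W²]
E[M²] = Var(M) + E[M]² = 4 + 4 = 8
E[W²] = Var(W) + E[W]² = 0.44444444 + 0.44444444 = 0.88888889
E[Z] = 8 + 0.88888889 = 8.8888889

8.8888889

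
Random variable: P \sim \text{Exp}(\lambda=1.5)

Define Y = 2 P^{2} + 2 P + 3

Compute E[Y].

E[Y] = 2*E[P²] + 2*E[P] + 3
E[P] = 0.66666667
E[P²] = Var(P) + (E[P])² = 0.44444444 + 0.44444444 = 0.88888889
E[Y] = 2*0.88888889 + 2*0.66666667 + 3 = 6.1111111

6.1111111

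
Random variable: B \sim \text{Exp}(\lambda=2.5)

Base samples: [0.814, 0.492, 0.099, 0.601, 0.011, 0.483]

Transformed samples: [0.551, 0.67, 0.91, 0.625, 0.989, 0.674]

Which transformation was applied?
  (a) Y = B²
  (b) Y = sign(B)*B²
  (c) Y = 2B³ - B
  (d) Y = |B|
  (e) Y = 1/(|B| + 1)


Checking option (e) Y = 1/(|B| + 1):
  B = 0.814 -> Y = 0.551 ✓
  B = 0.492 -> Y = 0.67 ✓
  B = 0.099 -> Y = 0.91 ✓
All samples match this transformation.

(e) 1/(|B| + 1)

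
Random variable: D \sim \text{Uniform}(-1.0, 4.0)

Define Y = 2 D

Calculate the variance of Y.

For Y = aD + b: Var(Y) = a² * Var(D)
Var(D) = (4 + 1)^2/12 = 2.0833333
Var(Y) = 2² * 2.0833333 = 4 * 2.0833333 = 8.3333333

8.3333333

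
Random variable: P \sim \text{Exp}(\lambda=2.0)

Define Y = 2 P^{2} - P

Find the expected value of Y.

E[Y] = 2*E[P²] - 1*E[P]
E[P] = 0.5
E[P²] = Var(P) + (E[P])² = 0.25 + 0.25 = 0.5
E[Y] = 2*0.5 - 1*0.5 = 0.5

0.5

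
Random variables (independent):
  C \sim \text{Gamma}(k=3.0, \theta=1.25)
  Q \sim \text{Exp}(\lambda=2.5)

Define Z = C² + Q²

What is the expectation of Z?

E[Z] = E[C²] + E[Q²]
E[C²] = Var(C) + E[C]² = 4.6875 + 14.0625 = 18.75
E[Q²] = Var(Q) + E[Q]² = 0.16 + 0.16 = 0.32
E[Z] = 18.75 + 0.32 = 19.07

19.07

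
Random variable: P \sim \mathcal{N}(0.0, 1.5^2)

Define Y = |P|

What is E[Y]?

For X ~ N(0, 1.5²), E[|X|] = sigma * sqrt(2/pi)
= 1.5 * sqrt(2/pi) = 1.1968268

1.1968268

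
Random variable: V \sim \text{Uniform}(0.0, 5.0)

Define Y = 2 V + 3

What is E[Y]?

For Y = 2V + 3:
E[Y] = 2 * E[V] + 3
E[V] = (0 + 5)/2 = 2.5
E[Y] = 2 * 2.5 + 3 = 8

8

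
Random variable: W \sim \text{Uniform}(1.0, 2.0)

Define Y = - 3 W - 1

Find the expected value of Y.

For Y = -3W - 1:
E[Y] = -3 * E[W] - 1
E[W] = (1 + 2)/2 = 1.5
E[Y] = -3 * 1.5 - 1 = -5.5

-5.5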